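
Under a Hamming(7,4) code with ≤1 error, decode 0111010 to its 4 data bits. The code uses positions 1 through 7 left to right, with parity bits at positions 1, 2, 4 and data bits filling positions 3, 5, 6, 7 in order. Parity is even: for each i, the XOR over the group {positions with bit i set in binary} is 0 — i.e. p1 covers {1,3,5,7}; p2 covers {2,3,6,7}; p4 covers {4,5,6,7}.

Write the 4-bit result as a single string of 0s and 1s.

s1 (pos 1,3,5,7): 0⊕1⊕0⊕0 = 1
s2 (pos 2,3,6,7): 1⊕1⊕1⊕0 = 1
s4 (pos 4,5,6,7): 1⊕0⊕1⊕0 = 0
Syndrome s4…s1 = 011 → error at position 3.
Flip position 3: 0111010 → 0101010
Read data bits from positions 3,5,6,7: 0010

0010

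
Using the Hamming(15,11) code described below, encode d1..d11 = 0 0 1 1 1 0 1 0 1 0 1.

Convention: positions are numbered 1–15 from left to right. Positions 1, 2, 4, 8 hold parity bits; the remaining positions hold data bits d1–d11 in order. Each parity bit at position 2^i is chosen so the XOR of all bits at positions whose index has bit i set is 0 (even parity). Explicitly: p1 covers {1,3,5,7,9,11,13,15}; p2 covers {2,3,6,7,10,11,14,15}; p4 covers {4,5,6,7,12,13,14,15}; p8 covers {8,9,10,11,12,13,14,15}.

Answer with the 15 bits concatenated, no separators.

Place data at non-parity positions: p1 p2 0 p4 0 1 1 p8 1 0 1 0 1 0 1
p1 (pos 1,3,5,7,9,11,13,15): XOR of data positions = 0⊕0⊕1⊕1⊕1⊕1⊕1 = 1
p2 (pos 2,3,6,7,10,11,14,15): XOR of data positions = 0⊕1⊕1⊕0⊕1⊕0⊕1 = 0
p4 (pos 4,5,6,7,12,13,14,15): XOR of data positions = 0⊕1⊕1⊕0⊕1⊕0⊕1 = 0
p8 (pos 8,9,10,11,12,13,14,15): XOR of data positions = 1⊕0⊕1⊕0⊕1⊕0⊕1 = 0
Codeword: 100001101010101

100001101010101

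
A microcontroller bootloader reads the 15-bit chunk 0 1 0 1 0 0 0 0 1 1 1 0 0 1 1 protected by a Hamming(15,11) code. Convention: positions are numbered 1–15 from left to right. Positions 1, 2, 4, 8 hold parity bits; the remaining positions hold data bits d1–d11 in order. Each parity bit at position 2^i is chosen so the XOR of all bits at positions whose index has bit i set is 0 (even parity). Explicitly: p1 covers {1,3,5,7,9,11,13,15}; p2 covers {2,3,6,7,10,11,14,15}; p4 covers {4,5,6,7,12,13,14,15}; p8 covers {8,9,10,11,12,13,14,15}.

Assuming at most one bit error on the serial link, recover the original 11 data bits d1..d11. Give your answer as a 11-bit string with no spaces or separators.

00001110010

s1 (pos 1,3,5,7,9,11,13,15): 0⊕0⊕0⊕0⊕1⊕1⊕0⊕1 = 1
s2 (pos 2,3,6,7,10,11,14,15): 1⊕0⊕0⊕0⊕1⊕1⊕1⊕1 = 1
s4 (pos 4,5,6,7,12,13,14,15): 1⊕0⊕0⊕0⊕0⊕0⊕1⊕1 = 1
s8 (pos 8,9,10,11,12,13,14,15): 0⊕1⊕1⊕1⊕0⊕0⊕1⊕1 = 1
Syndrome s8…s1 = 1111 → error at position 15.
Flip position 15: 010100001110011 → 010100001110010
Read data bits from positions 3,5,6,7,9,10,11,12,13,14,15: 00001110010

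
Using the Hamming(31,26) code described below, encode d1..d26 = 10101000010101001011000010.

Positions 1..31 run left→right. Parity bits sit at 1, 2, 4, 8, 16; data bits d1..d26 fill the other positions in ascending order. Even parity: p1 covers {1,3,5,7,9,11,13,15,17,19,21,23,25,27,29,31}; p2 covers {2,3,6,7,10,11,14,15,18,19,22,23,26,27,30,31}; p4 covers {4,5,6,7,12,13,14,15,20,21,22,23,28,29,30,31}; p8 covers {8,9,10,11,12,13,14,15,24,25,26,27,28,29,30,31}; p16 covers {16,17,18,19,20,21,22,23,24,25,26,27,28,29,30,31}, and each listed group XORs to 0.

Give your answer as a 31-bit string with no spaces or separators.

Place data at non-parity positions: p1 p2 1 p4 0 1 0 p8 1 0 0 0 0 1 0 p16 1 0 1 0 0 1 0 1 1 0 0 0 0 1 0
p1 (pos 1,3,5,7,9,11,13,15,17,19,21,23,25,27,29,31): XOR of data positions = 1⊕0⊕0⊕1⊕0⊕0⊕0⊕1⊕1⊕0⊕0⊕1⊕0⊕0⊕0 = 1
p2 (pos 2,3,6,7,10,11,14,15,18,19,22,23,26,27,30,31): XOR of data positions = 1⊕1⊕0⊕0⊕0⊕1⊕0⊕0⊕1⊕1⊕0⊕0⊕0⊕1⊕0 = 0
p4 (pos 4,5,6,7,12,13,14,15,20,21,22,23,28,29,30,31): XOR of data positions = 0⊕1⊕0⊕0⊕0⊕1⊕0⊕0⊕0⊕1⊕0⊕0⊕0⊕1⊕0 = 0
p8 (pos 8,9,10,11,12,13,14,15,24,25,26,27,28,29,30,31): XOR of data positions = 1⊕0⊕0⊕0⊕0⊕1⊕0⊕1⊕1⊕0⊕0⊕0⊕0⊕1⊕0 = 1
p16 (pos 16,17,18,19,20,21,22,23,24,25,26,27,28,29,30,31): XOR of data positions = 1⊕0⊕1⊕0⊕0⊕1⊕0⊕1⊕1⊕0⊕0⊕0⊕0⊕1⊕0 = 0
Codeword: 1010010110000100101001011000010

1010010110000100101001011000010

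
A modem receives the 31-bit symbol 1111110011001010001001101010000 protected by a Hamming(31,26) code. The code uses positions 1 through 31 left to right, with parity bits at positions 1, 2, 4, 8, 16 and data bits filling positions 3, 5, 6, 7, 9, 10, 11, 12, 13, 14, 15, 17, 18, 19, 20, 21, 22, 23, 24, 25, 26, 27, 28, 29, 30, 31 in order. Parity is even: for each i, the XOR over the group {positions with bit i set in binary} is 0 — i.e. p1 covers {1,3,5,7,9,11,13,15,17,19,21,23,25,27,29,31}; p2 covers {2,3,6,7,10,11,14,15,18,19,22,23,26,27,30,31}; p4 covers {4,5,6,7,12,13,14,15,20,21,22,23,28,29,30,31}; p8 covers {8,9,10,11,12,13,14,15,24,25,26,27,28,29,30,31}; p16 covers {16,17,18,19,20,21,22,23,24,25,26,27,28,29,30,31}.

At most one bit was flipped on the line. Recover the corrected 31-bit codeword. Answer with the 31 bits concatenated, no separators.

s1 (pos 1,3,5,7,9,11,13,15,17,19,21,23,25,27,29,31): 1⊕1⊕1⊕0⊕1⊕0⊕1⊕1⊕0⊕1⊕0⊕1⊕1⊕1⊕0⊕0 = 0
s2 (pos 2,3,6,7,10,11,14,15,18,19,22,23,26,27,30,31): 1⊕1⊕1⊕0⊕1⊕0⊕0⊕1⊕0⊕1⊕1⊕1⊕0⊕1⊕0⊕0 = 1
s4 (pos 4,5,6,7,12,13,14,15,20,21,22,23,28,29,30,31): 1⊕1⊕1⊕0⊕0⊕1⊕0⊕1⊕0⊕0⊕1⊕1⊕0⊕0⊕0⊕0 = 1
s8 (pos 8,9,10,11,12,13,14,15,24,25,26,27,28,29,30,31): 0⊕1⊕1⊕0⊕0⊕1⊕0⊕1⊕0⊕1⊕0⊕1⊕0⊕0⊕0⊕0 = 0
s16 (pos 16,17,18,19,20,21,22,23,24,25,26,27,28,29,30,31): 0⊕0⊕0⊕1⊕0⊕0⊕1⊕1⊕0⊕1⊕0⊕1⊕0⊕0⊕0⊕0 = 1
Syndrome s16…s1 = 10110 → error at position 22.
Flip position 22: 1111110011001010001001101010000 → 1111110011001010001000101010000

1111110011001010001000101010000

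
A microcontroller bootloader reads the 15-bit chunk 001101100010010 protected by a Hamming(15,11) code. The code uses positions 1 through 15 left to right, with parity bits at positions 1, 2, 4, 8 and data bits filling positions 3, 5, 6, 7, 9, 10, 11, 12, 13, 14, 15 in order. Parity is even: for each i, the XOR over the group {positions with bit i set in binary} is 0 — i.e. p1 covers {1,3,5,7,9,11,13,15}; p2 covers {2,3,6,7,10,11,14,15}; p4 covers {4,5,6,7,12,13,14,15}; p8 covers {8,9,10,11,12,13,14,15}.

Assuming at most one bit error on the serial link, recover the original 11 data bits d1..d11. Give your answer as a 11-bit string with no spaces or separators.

00110010010

s1 (pos 1,3,5,7,9,11,13,15): 0⊕1⊕0⊕1⊕0⊕1⊕0⊕0 = 1
s2 (pos 2,3,6,7,10,11,14,15): 0⊕1⊕1⊕1⊕0⊕1⊕1⊕0 = 1
s4 (pos 4,5,6,7,12,13,14,15): 1⊕0⊕1⊕1⊕0⊕0⊕1⊕0 = 0
s8 (pos 8,9,10,11,12,13,14,15): 0⊕0⊕0⊕1⊕0⊕0⊕1⊕0 = 0
Syndrome s8…s1 = 0011 → error at position 3.
Flip position 3: 001101100010010 → 000101100010010
Read data bits from positions 3,5,6,7,9,10,11,12,13,14,15: 00110010010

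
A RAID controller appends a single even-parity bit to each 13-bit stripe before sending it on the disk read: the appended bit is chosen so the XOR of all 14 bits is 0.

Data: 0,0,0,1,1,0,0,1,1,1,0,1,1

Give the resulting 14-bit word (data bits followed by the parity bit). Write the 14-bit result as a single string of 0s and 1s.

XOR of the 13 data bits: 0⊕0⊕0⊕1⊕1⊕0⊕0⊕1⊕1⊕1⊕0⊕1⊕1 = 1
Parity bit = 1 (so all 14 bits XOR to 0).

00011001110111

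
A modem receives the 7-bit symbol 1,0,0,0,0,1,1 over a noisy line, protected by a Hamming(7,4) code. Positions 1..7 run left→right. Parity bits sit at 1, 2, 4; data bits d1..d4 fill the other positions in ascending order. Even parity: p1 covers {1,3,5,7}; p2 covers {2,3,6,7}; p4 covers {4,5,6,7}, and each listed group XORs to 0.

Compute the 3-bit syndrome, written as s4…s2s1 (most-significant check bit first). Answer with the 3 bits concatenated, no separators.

000

s1 (pos 1,3,5,7): 1⊕0⊕0⊕1 = 0
s2 (pos 2,3,6,7): 0⊕0⊕1⊕1 = 0
s4 (pos 4,5,6,7): 0⊕0⊕1⊕1 = 0
Syndrome s4…s1 = 000 → no error.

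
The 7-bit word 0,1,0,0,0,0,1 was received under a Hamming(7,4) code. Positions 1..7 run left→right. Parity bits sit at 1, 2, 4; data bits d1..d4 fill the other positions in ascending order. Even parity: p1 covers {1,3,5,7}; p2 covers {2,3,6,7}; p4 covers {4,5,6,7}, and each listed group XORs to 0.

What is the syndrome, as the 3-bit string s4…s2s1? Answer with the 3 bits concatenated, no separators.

s1 (pos 1,3,5,7): 0⊕0⊕0⊕1 = 1
s2 (pos 2,3,6,7): 1⊕0⊕0⊕1 = 0
s4 (pos 4,5,6,7): 0⊕0⊕0⊕1 = 1
Syndrome s4…s1 = 101 → error at position 5.

101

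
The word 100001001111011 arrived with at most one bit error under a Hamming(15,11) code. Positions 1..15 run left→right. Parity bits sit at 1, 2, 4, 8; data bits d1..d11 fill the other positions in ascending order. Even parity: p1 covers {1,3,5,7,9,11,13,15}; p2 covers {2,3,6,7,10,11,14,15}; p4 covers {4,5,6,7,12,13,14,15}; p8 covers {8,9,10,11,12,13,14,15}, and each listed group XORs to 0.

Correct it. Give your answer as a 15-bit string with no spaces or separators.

110001001111011

s1 (pos 1,3,5,7,9,11,13,15): 1⊕0⊕0⊕0⊕1⊕1⊕0⊕1 = 0
s2 (pos 2,3,6,7,10,11,14,15): 0⊕0⊕1⊕0⊕1⊕1⊕1⊕1 = 1
s4 (pos 4,5,6,7,12,13,14,15): 0⊕0⊕1⊕0⊕1⊕0⊕1⊕1 = 0
s8 (pos 8,9,10,11,12,13,14,15): 0⊕1⊕1⊕1⊕1⊕0⊕1⊕1 = 0
Syndrome s8…s1 = 0010 → error at position 2.
Flip position 2: 100001001111011 → 110001001111011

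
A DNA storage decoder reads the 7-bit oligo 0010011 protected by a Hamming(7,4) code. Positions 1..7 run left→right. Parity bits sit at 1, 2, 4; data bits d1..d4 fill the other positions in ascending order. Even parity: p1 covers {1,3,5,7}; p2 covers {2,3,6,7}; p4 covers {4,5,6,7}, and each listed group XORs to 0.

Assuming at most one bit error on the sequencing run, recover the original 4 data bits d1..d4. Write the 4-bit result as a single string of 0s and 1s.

s1 (pos 1,3,5,7): 0⊕1⊕0⊕1 = 0
s2 (pos 2,3,6,7): 0⊕1⊕1⊕1 = 1
s4 (pos 4,5,6,7): 0⊕0⊕1⊕1 = 0
Syndrome s4…s1 = 010 → error at position 2.
Flip position 2: 0010011 → 0110011
Read data bits from positions 3,5,6,7: 1011

1011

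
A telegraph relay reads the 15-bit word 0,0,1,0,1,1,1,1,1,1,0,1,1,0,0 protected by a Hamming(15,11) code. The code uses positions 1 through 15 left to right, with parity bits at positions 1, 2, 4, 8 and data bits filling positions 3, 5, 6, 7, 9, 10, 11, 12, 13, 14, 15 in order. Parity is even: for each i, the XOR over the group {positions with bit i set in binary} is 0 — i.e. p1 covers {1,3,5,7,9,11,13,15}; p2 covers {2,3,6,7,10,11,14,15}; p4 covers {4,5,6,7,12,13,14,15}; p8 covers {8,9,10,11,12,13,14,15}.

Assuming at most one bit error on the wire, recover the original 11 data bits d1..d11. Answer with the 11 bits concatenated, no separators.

11111101000

s1 (pos 1,3,5,7,9,11,13,15): 0⊕1⊕1⊕1⊕1⊕0⊕1⊕0 = 1
s2 (pos 2,3,6,7,10,11,14,15): 0⊕1⊕1⊕1⊕1⊕0⊕0⊕0 = 0
s4 (pos 4,5,6,7,12,13,14,15): 0⊕1⊕1⊕1⊕1⊕1⊕0⊕0 = 1
s8 (pos 8,9,10,11,12,13,14,15): 1⊕1⊕1⊕0⊕1⊕1⊕0⊕0 = 1
Syndrome s8…s1 = 1101 → error at position 13.
Flip position 13: 001011111101100 → 001011111101000
Read data bits from positions 3,5,6,7,9,10,11,12,13,14,15: 11111101000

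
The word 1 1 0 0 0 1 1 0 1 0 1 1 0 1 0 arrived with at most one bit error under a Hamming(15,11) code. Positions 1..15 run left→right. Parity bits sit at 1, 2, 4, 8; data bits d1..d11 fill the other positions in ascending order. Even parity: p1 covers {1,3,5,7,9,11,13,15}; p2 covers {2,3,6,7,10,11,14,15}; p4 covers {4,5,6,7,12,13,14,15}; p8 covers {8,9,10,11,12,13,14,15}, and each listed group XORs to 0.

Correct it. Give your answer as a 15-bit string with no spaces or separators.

s1 (pos 1,3,5,7,9,11,13,15): 1⊕0⊕0⊕1⊕1⊕1⊕0⊕0 = 0
s2 (pos 2,3,6,7,10,11,14,15): 1⊕0⊕1⊕1⊕0⊕1⊕1⊕0 = 1
s4 (pos 4,5,6,7,12,13,14,15): 0⊕0⊕1⊕1⊕1⊕0⊕1⊕0 = 0
s8 (pos 8,9,10,11,12,13,14,15): 0⊕1⊕0⊕1⊕1⊕0⊕1⊕0 = 0
Syndrome s8…s1 = 0010 → error at position 2.
Flip position 2: 110001101011010 → 100001101011010

100001101011010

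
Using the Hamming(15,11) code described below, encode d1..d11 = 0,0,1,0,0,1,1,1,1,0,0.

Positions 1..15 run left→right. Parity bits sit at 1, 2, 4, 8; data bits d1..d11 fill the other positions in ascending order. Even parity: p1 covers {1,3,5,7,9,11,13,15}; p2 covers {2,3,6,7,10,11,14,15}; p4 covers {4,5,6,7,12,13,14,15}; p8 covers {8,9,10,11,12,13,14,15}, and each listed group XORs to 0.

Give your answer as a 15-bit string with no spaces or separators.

Place data at non-parity positions: p1 p2 0 p4 0 1 0 p8 0 1 1 1 1 0 0
p1 (pos 1,3,5,7,9,11,13,15): XOR of data positions = 0⊕0⊕0⊕0⊕1⊕1⊕0 = 0
p2 (pos 2,3,6,7,10,11,14,15): XOR of data positions = 0⊕1⊕0⊕1⊕1⊕0⊕0 = 1
p4 (pos 4,5,6,7,12,13,14,15): XOR of data positions = 0⊕1⊕0⊕1⊕1⊕0⊕0 = 1
p8 (pos 8,9,10,11,12,13,14,15): XOR of data positions = 0⊕1⊕1⊕1⊕1⊕0⊕0 = 0
Codeword: 010101000111100

010101000111100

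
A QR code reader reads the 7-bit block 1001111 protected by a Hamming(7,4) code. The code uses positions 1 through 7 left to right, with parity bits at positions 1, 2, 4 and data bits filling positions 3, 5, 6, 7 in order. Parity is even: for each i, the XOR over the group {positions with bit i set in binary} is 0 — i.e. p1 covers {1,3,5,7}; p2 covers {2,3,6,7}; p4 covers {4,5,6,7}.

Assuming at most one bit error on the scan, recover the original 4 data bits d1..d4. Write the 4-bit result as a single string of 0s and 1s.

s1 (pos 1,3,5,7): 1⊕0⊕1⊕1 = 1
s2 (pos 2,3,6,7): 0⊕0⊕1⊕1 = 0
s4 (pos 4,5,6,7): 1⊕1⊕1⊕1 = 0
Syndrome s4…s1 = 001 → error at position 1.
Flip position 1: 1001111 → 0001111
Read data bits from positions 3,5,6,7: 0111

0111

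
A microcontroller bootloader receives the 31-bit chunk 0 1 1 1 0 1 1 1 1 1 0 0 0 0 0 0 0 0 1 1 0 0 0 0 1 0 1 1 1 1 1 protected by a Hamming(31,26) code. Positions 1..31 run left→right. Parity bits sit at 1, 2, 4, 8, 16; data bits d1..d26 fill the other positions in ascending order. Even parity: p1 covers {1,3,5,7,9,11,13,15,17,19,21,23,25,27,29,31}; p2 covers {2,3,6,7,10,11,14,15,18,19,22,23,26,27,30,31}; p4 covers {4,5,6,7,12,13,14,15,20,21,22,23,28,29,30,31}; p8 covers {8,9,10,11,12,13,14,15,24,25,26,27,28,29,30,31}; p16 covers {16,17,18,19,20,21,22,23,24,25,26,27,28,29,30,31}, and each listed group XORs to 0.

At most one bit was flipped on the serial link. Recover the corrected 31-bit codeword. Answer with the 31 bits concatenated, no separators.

0111011110000000001100001011111

s1 (pos 1,3,5,7,9,11,13,15,17,19,21,23,25,27,29,31): 0⊕1⊕0⊕1⊕1⊕0⊕0⊕0⊕0⊕1⊕0⊕0⊕1⊕1⊕1⊕1 = 0
s2 (pos 2,3,6,7,10,11,14,15,18,19,22,23,26,27,30,31): 1⊕1⊕1⊕1⊕1⊕0⊕0⊕0⊕0⊕1⊕0⊕0⊕0⊕1⊕1⊕1 = 1
s4 (pos 4,5,6,7,12,13,14,15,20,21,22,23,28,29,30,31): 1⊕0⊕1⊕1⊕0⊕0⊕0⊕0⊕1⊕0⊕0⊕0⊕1⊕1⊕1⊕1 = 0
s8 (pos 8,9,10,11,12,13,14,15,24,25,26,27,28,29,30,31): 1⊕1⊕1⊕0⊕0⊕0⊕0⊕0⊕0⊕1⊕0⊕1⊕1⊕1⊕1⊕1 = 1
s16 (pos 16,17,18,19,20,21,22,23,24,25,26,27,28,29,30,31): 0⊕0⊕0⊕1⊕1⊕0⊕0⊕0⊕0⊕1⊕0⊕1⊕1⊕1⊕1⊕1 = 0
Syndrome s16…s1 = 01010 → error at position 10.
Flip position 10: 0111011111000000001100001011111 → 0111011110000000001100001011111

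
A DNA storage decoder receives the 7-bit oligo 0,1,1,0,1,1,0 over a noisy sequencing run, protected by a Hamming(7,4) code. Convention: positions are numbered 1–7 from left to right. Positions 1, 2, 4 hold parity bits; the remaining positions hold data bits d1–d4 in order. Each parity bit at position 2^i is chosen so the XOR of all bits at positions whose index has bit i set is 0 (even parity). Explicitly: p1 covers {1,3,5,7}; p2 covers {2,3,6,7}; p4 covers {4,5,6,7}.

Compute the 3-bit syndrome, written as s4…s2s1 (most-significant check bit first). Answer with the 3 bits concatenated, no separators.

010

s1 (pos 1,3,5,7): 0⊕1⊕1⊕0 = 0
s2 (pos 2,3,6,7): 1⊕1⊕1⊕0 = 1
s4 (pos 4,5,6,7): 0⊕1⊕1⊕0 = 0
Syndrome s4…s1 = 010 → error at position 2.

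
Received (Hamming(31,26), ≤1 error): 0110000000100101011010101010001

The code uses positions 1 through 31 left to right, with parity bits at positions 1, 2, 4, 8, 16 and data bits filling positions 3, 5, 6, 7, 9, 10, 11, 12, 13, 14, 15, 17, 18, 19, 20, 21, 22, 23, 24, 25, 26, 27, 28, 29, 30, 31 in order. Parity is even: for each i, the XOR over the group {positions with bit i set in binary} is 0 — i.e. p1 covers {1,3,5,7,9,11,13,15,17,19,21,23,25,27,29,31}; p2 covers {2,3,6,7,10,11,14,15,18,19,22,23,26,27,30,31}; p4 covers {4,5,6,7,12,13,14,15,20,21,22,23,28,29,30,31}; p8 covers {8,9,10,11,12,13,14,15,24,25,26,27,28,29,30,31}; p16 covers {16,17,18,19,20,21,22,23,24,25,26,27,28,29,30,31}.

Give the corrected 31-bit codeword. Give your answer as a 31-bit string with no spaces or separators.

s1 (pos 1,3,5,7,9,11,13,15,17,19,21,23,25,27,29,31): 0⊕1⊕0⊕0⊕0⊕1⊕0⊕0⊕0⊕1⊕1⊕1⊕1⊕1⊕0⊕1 = 0
s2 (pos 2,3,6,7,10,11,14,15,18,19,22,23,26,27,30,31): 1⊕1⊕0⊕0⊕0⊕1⊕1⊕0⊕1⊕1⊕0⊕1⊕0⊕1⊕0⊕1 = 1
s4 (pos 4,5,6,7,12,13,14,15,20,21,22,23,28,29,30,31): 0⊕0⊕0⊕0⊕0⊕0⊕1⊕0⊕0⊕1⊕0⊕1⊕0⊕0⊕0⊕1 = 0
s8 (pos 8,9,10,11,12,13,14,15,24,25,26,27,28,29,30,31): 0⊕0⊕0⊕1⊕0⊕0⊕1⊕0⊕0⊕1⊕0⊕1⊕0⊕0⊕0⊕1 = 1
s16 (pos 16,17,18,19,20,21,22,23,24,25,26,27,28,29,30,31): 1⊕0⊕1⊕1⊕0⊕1⊕0⊕1⊕0⊕1⊕0⊕1⊕0⊕0⊕0⊕1 = 0
Syndrome s16…s1 = 01010 → error at position 10.
Flip position 10: 0110000000100101011010101010001 → 0110000001100101011010101010001

0110000001100101011010101010001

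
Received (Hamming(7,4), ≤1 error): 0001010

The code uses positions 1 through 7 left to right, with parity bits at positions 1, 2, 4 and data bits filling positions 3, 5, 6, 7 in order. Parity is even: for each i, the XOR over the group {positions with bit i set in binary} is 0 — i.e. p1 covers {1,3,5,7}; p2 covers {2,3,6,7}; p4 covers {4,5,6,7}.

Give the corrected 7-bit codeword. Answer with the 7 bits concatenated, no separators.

0101010

s1 (pos 1,3,5,7): 0⊕0⊕0⊕0 = 0
s2 (pos 2,3,6,7): 0⊕0⊕1⊕0 = 1
s4 (pos 4,5,6,7): 1⊕0⊕1⊕0 = 0
Syndrome s4…s1 = 010 → error at position 2.
Flip position 2: 0001010 → 0101010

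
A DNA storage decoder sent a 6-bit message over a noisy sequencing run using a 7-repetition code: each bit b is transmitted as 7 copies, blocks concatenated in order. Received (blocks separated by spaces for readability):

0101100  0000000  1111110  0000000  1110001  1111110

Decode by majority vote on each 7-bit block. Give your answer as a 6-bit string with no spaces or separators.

001011

Block 1 (0101100): 3 ones → 0
Block 2 (0000000): 0 ones → 0
Block 3 (1111110): 6 ones → 1
Block 4 (0000000): 0 ones → 0
Block 5 (1110001): 4 ones → 1
Block 6 (1111110): 6 ones → 1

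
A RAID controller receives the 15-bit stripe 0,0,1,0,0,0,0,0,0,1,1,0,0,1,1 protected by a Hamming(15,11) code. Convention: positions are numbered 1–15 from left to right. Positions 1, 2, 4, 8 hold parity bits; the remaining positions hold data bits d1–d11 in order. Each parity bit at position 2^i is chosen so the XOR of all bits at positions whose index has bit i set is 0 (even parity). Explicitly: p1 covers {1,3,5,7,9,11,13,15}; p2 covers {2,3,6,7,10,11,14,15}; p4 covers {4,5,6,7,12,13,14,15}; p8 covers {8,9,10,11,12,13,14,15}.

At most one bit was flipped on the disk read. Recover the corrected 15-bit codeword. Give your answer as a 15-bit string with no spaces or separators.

000000000110011

s1 (pos 1,3,5,7,9,11,13,15): 0⊕1⊕0⊕0⊕0⊕1⊕0⊕1 = 1
s2 (pos 2,3,6,7,10,11,14,15): 0⊕1⊕0⊕0⊕1⊕1⊕1⊕1 = 1
s4 (pos 4,5,6,7,12,13,14,15): 0⊕0⊕0⊕0⊕0⊕0⊕1⊕1 = 0
s8 (pos 8,9,10,11,12,13,14,15): 0⊕0⊕1⊕1⊕0⊕0⊕1⊕1 = 0
Syndrome s8…s1 = 0011 → error at position 3.
Flip position 3: 001000000110011 → 000000000110011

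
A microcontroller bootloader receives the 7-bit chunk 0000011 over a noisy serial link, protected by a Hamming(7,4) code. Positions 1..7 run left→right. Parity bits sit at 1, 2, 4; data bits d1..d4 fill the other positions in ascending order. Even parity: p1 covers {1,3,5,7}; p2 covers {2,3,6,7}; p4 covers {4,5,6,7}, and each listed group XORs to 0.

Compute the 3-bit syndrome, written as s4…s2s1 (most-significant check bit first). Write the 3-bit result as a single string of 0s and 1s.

001

s1 (pos 1,3,5,7): 0⊕0⊕0⊕1 = 1
s2 (pos 2,3,6,7): 0⊕0⊕1⊕1 = 0
s4 (pos 4,5,6,7): 0⊕0⊕1⊕1 = 0
Syndrome s4…s1 = 001 → error at position 1.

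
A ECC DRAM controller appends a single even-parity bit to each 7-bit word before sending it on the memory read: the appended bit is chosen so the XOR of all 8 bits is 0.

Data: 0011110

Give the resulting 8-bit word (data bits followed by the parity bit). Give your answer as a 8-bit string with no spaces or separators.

XOR of the 7 data bits: 0⊕0⊕1⊕1⊕1⊕1⊕0 = 0
Parity bit = 0 (so all 8 bits XOR to 0).

00111100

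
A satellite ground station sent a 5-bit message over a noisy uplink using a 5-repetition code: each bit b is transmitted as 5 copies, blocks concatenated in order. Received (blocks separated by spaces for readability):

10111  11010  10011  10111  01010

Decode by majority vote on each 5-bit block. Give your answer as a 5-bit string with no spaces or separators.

Block 1 (10111): 4 ones → 1
Block 2 (11010): 3 ones → 1
Block 3 (10011): 3 ones → 1
Block 4 (10111): 4 ones → 1
Block 5 (01010): 2 ones → 0

11110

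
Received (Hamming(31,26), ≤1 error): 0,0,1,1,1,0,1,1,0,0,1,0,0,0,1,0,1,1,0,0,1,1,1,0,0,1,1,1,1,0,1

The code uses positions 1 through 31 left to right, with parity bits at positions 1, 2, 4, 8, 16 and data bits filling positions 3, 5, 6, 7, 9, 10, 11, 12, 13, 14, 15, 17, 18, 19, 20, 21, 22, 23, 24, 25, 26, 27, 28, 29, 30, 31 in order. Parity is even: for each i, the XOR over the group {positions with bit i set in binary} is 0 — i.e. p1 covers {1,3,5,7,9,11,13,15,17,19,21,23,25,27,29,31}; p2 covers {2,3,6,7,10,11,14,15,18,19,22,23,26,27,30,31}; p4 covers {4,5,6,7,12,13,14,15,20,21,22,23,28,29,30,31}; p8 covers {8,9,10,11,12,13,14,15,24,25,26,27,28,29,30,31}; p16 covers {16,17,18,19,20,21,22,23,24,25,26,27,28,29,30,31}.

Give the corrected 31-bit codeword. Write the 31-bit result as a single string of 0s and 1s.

s1 (pos 1,3,5,7,9,11,13,15,17,19,21,23,25,27,29,31): 0⊕1⊕1⊕1⊕0⊕1⊕0⊕1⊕1⊕0⊕1⊕1⊕0⊕1⊕1⊕1 = 1
s2 (pos 2,3,6,7,10,11,14,15,18,19,22,23,26,27,30,31): 0⊕1⊕0⊕1⊕0⊕1⊕0⊕1⊕1⊕0⊕1⊕1⊕1⊕1⊕0⊕1 = 0
s4 (pos 4,5,6,7,12,13,14,15,20,21,22,23,28,29,30,31): 1⊕1⊕0⊕1⊕0⊕0⊕0⊕1⊕0⊕1⊕1⊕1⊕1⊕1⊕0⊕1 = 0
s8 (pos 8,9,10,11,12,13,14,15,24,25,26,27,28,29,30,31): 1⊕0⊕0⊕1⊕0⊕0⊕0⊕1⊕0⊕0⊕1⊕1⊕1⊕1⊕0⊕1 = 0
s16 (pos 16,17,18,19,20,21,22,23,24,25,26,27,28,29,30,31): 0⊕1⊕1⊕0⊕0⊕1⊕1⊕1⊕0⊕0⊕1⊕1⊕1⊕1⊕0⊕1 = 0
Syndrome s16…s1 = 00001 → error at position 1.
Flip position 1: 0011101100100010110011100111101 → 1011101100100010110011100111101

1011101100100010110011100111101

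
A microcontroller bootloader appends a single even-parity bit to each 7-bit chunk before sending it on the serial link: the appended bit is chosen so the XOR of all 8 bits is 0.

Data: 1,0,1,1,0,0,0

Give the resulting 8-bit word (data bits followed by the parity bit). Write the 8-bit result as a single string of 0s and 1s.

10110001

XOR of the 7 data bits: 1⊕0⊕1⊕1⊕0⊕0⊕0 = 1
Parity bit = 1 (so all 8 bits XOR to 0).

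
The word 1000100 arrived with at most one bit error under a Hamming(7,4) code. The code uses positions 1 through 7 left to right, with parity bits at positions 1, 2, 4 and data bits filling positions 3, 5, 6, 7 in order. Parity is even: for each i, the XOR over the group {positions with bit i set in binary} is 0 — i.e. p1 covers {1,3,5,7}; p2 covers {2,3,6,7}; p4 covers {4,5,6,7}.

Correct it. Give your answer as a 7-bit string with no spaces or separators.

1001100

s1 (pos 1,3,5,7): 1⊕0⊕1⊕0 = 0
s2 (pos 2,3,6,7): 0⊕0⊕0⊕0 = 0
s4 (pos 4,5,6,7): 0⊕1⊕0⊕0 = 1
Syndrome s4…s1 = 100 → error at position 4.
Flip position 4: 1000100 → 1001100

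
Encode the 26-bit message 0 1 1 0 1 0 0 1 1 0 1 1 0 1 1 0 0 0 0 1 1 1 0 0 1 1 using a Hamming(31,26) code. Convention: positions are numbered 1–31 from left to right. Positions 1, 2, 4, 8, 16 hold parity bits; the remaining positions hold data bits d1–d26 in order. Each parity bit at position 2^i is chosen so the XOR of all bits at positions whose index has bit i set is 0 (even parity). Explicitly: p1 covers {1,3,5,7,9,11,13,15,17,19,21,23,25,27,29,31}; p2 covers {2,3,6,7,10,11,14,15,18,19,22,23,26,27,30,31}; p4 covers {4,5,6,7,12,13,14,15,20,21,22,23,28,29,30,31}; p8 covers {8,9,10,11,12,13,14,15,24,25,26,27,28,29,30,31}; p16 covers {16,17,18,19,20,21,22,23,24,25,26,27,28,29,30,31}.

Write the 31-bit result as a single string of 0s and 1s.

Place data at non-parity positions: p1 p2 0 p4 1 1 0 p8 1 0 0 1 1 0 1 p16 1 0 1 1 0 0 0 0 1 1 1 0 0 1 1
p1 (pos 1,3,5,7,9,11,13,15,17,19,21,23,25,27,29,31): XOR of data positions = 0⊕1⊕0⊕1⊕0⊕1⊕1⊕1⊕1⊕0⊕0⊕1⊕1⊕0⊕1 = 1
p2 (pos 2,3,6,7,10,11,14,15,18,19,22,23,26,27,30,31): XOR of data positions = 0⊕1⊕0⊕0⊕0⊕0⊕1⊕0⊕1⊕0⊕0⊕1⊕1⊕1⊕1 = 1
p4 (pos 4,5,6,7,12,13,14,15,20,21,22,23,28,29,30,31): XOR of data positions = 1⊕1⊕0⊕1⊕1⊕0⊕1⊕1⊕0⊕0⊕0⊕0⊕0⊕1⊕1 = 0
p8 (pos 8,9,10,11,12,13,14,15,24,25,26,27,28,29,30,31): XOR of data positions = 1⊕0⊕0⊕1⊕1⊕0⊕1⊕0⊕1⊕1⊕1⊕0⊕0⊕1⊕1 = 1
p16 (pos 16,17,18,19,20,21,22,23,24,25,26,27,28,29,30,31): XOR of data positions = 1⊕0⊕1⊕1⊕0⊕0⊕0⊕0⊕1⊕1⊕1⊕0⊕0⊕1⊕1 = 0
Codeword: 1100110110011010101100001110011

1100110110011010101100001110011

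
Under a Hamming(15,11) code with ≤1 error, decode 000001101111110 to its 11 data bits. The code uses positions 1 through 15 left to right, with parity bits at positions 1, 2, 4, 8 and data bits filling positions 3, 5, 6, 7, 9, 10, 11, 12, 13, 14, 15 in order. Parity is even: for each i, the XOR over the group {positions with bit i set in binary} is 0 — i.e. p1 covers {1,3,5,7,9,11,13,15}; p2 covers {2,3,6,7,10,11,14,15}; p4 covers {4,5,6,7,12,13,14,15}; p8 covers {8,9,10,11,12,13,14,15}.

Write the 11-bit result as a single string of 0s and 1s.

s1 (pos 1,3,5,7,9,11,13,15): 0⊕0⊕0⊕1⊕1⊕1⊕1⊕0 = 0
s2 (pos 2,3,6,7,10,11,14,15): 0⊕0⊕1⊕1⊕1⊕1⊕1⊕0 = 1
s4 (pos 4,5,6,7,12,13,14,15): 0⊕0⊕1⊕1⊕1⊕1⊕1⊕0 = 1
s8 (pos 8,9,10,11,12,13,14,15): 0⊕1⊕1⊕1⊕1⊕1⊕1⊕0 = 0
Syndrome s8…s1 = 0110 → error at position 6.
Flip position 6: 000001101111110 → 000000101111110
Read data bits from positions 3,5,6,7,9,10,11,12,13,14,15: 00011111110

00011111110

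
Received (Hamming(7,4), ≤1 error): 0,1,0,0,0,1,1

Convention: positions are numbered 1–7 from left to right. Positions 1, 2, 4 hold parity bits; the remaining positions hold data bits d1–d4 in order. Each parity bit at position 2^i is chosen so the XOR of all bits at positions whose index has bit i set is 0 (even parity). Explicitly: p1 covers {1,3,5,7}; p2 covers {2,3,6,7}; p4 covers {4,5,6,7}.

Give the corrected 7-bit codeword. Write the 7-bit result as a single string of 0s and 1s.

s1 (pos 1,3,5,7): 0⊕0⊕0⊕1 = 1
s2 (pos 2,3,6,7): 1⊕0⊕1⊕1 = 1
s4 (pos 4,5,6,7): 0⊕0⊕1⊕1 = 0
Syndrome s4…s1 = 011 → error at position 3.
Flip position 3: 0100011 → 0110011

0110011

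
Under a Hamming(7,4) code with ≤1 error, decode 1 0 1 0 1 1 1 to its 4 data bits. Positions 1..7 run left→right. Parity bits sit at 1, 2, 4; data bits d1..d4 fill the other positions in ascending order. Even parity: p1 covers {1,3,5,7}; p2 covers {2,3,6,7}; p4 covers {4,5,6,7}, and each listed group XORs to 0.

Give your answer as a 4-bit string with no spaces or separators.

1101

s1 (pos 1,3,5,7): 1⊕1⊕1⊕1 = 0
s2 (pos 2,3,6,7): 0⊕1⊕1⊕1 = 1
s4 (pos 4,5,6,7): 0⊕1⊕1⊕1 = 1
Syndrome s4…s1 = 110 → error at position 6.
Flip position 6: 1010111 → 1010101
Read data bits from positions 3,5,6,7: 1101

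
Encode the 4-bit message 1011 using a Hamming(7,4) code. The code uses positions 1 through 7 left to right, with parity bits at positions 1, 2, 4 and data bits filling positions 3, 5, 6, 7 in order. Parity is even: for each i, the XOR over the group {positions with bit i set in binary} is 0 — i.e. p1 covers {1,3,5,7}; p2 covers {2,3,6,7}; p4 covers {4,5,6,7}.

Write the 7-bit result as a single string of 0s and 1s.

Place data at non-parity positions: p1 p2 1 p4 0 1 1
p1 (pos 1,3,5,7): XOR of data positions = 1⊕0⊕1 = 0
p2 (pos 2,3,6,7): XOR of data positions = 1⊕1⊕1 = 1
p4 (pos 4,5,6,7): XOR of data positions = 0⊕1⊕1 = 0
Codeword: 0110011

0110011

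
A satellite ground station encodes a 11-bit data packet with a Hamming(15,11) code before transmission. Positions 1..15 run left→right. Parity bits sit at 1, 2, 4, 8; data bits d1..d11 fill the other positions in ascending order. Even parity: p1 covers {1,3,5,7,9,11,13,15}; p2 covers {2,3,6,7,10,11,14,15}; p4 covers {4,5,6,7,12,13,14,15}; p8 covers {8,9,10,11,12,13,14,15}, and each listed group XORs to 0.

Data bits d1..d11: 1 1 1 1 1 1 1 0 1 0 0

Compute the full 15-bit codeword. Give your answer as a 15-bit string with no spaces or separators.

Place data at non-parity positions: p1 p2 1 p4 1 1 1 p8 1 1 1 0 1 0 0
p1 (pos 1,3,5,7,9,11,13,15): XOR of data positions = 1⊕1⊕1⊕1⊕1⊕1⊕0 = 0
p2 (pos 2,3,6,7,10,11,14,15): XOR of data positions = 1⊕1⊕1⊕1⊕1⊕0⊕0 = 1
p4 (pos 4,5,6,7,12,13,14,15): XOR of data positions = 1⊕1⊕1⊕0⊕1⊕0⊕0 = 0
p8 (pos 8,9,10,11,12,13,14,15): XOR of data positions = 1⊕1⊕1⊕0⊕1⊕0⊕0 = 0
Codeword: 011011101110100

011011101110100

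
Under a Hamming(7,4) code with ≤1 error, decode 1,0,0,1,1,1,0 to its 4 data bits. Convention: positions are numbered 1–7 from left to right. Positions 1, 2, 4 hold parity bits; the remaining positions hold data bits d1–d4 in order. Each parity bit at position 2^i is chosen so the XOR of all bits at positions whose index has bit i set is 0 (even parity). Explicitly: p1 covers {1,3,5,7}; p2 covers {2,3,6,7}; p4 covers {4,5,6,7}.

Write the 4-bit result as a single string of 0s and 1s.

s1 (pos 1,3,5,7): 1⊕0⊕1⊕0 = 0
s2 (pos 2,3,6,7): 0⊕0⊕1⊕0 = 1
s4 (pos 4,5,6,7): 1⊕1⊕1⊕0 = 1
Syndrome s4…s1 = 110 → error at position 6.
Flip position 6: 1001110 → 1001100
Read data bits from positions 3,5,6,7: 0100

0100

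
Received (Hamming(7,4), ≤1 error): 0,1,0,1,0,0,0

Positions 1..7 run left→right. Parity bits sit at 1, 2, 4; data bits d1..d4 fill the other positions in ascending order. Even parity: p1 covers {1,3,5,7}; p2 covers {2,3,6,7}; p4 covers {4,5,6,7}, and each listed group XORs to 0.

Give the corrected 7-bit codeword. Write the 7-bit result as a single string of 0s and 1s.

s1 (pos 1,3,5,7): 0⊕0⊕0⊕0 = 0
s2 (pos 2,3,6,7): 1⊕0⊕0⊕0 = 1
s4 (pos 4,5,6,7): 1⊕0⊕0⊕0 = 1
Syndrome s4…s1 = 110 → error at position 6.
Flip position 6: 0101000 → 0101010

0101010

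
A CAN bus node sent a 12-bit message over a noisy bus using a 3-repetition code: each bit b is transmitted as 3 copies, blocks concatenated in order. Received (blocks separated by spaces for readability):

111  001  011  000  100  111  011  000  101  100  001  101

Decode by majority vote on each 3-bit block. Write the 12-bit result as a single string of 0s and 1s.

Block 1 (111): 3 ones → 1
Block 2 (001): 1 one → 0
Block 3 (011): 2 ones → 1
Block 4 (000): 0 ones → 0
Block 5 (100): 1 one → 0
Block 6 (111): 3 ones → 1
Block 7 (011): 2 ones → 1
Block 8 (000): 0 ones → 0
Block 9 (101): 2 ones → 1
Block 10 (100): 1 one → 0
Block 11 (001): 1 one → 0
Block 12 (101): 2 ones → 1

101001101001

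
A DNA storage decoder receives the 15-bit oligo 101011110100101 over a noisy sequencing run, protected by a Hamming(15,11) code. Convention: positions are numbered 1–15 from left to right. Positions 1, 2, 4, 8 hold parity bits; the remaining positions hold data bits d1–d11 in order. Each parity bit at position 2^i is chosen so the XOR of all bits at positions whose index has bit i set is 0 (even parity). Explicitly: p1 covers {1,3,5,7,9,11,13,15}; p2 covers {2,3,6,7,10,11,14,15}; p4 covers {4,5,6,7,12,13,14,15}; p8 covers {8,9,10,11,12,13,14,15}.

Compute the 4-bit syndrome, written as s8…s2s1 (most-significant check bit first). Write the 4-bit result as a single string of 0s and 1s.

s1 (pos 1,3,5,7,9,11,13,15): 1⊕1⊕1⊕1⊕0⊕0⊕1⊕1 = 0
s2 (pos 2,3,6,7,10,11,14,15): 0⊕1⊕1⊕1⊕1⊕0⊕0⊕1 = 1
s4 (pos 4,5,6,7,12,13,14,15): 0⊕1⊕1⊕1⊕0⊕1⊕0⊕1 = 1
s8 (pos 8,9,10,11,12,13,14,15): 1⊕0⊕1⊕0⊕0⊕1⊕0⊕1 = 0
Syndrome s8…s1 = 0110 → error at position 6.

0110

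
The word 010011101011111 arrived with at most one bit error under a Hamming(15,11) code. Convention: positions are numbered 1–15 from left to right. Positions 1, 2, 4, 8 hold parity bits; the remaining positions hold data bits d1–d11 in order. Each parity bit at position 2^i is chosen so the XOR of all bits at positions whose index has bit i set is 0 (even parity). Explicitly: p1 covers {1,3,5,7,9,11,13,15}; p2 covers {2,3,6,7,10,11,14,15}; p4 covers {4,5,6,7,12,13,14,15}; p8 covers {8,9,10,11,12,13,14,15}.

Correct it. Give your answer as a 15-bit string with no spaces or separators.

s1 (pos 1,3,5,7,9,11,13,15): 0⊕0⊕1⊕1⊕1⊕1⊕1⊕1 = 0
s2 (pos 2,3,6,7,10,11,14,15): 1⊕0⊕1⊕1⊕0⊕1⊕1⊕1 = 0
s4 (pos 4,5,6,7,12,13,14,15): 0⊕1⊕1⊕1⊕1⊕1⊕1⊕1 = 1
s8 (pos 8,9,10,11,12,13,14,15): 0⊕1⊕0⊕1⊕1⊕1⊕1⊕1 = 0
Syndrome s8…s1 = 0100 → error at position 4.
Flip position 4: 010011101011111 → 010111101011111

010111101011111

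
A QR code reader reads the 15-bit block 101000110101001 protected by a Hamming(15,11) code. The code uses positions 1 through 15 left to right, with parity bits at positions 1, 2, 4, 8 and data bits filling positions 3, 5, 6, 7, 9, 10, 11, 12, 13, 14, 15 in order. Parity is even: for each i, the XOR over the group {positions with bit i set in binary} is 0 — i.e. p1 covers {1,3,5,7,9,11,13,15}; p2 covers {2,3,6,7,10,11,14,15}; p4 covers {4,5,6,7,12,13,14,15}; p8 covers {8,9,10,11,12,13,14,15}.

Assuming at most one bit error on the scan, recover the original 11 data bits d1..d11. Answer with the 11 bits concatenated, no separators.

10010101001

s1 (pos 1,3,5,7,9,11,13,15): 1⊕1⊕0⊕1⊕0⊕0⊕0⊕1 = 0
s2 (pos 2,3,6,7,10,11,14,15): 0⊕1⊕0⊕1⊕1⊕0⊕0⊕1 = 0
s4 (pos 4,5,6,7,12,13,14,15): 0⊕0⊕0⊕1⊕1⊕0⊕0⊕1 = 1
s8 (pos 8,9,10,11,12,13,14,15): 1⊕0⊕1⊕0⊕1⊕0⊕0⊕1 = 0
Syndrome s8…s1 = 0100 → error at position 4.
Flip position 4: 101000110101001 → 101100110101001
Read data bits from positions 3,5,6,7,9,10,11,12,13,14,15: 10010101001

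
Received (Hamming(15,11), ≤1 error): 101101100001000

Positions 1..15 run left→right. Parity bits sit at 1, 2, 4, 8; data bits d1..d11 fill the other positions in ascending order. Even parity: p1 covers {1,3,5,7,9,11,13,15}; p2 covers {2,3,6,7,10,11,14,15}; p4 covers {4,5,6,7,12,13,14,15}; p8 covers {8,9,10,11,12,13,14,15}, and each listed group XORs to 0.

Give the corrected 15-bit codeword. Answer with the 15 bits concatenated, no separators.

101101100011000

s1 (pos 1,3,5,7,9,11,13,15): 1⊕1⊕0⊕1⊕0⊕0⊕0⊕0 = 1
s2 (pos 2,3,6,7,10,11,14,15): 0⊕1⊕1⊕1⊕0⊕0⊕0⊕0 = 1
s4 (pos 4,5,6,7,12,13,14,15): 1⊕0⊕1⊕1⊕1⊕0⊕0⊕0 = 0
s8 (pos 8,9,10,11,12,13,14,15): 0⊕0⊕0⊕0⊕1⊕0⊕0⊕0 = 1
Syndrome s8…s1 = 1011 → error at position 11.
Flip position 11: 101101100001000 → 101101100011000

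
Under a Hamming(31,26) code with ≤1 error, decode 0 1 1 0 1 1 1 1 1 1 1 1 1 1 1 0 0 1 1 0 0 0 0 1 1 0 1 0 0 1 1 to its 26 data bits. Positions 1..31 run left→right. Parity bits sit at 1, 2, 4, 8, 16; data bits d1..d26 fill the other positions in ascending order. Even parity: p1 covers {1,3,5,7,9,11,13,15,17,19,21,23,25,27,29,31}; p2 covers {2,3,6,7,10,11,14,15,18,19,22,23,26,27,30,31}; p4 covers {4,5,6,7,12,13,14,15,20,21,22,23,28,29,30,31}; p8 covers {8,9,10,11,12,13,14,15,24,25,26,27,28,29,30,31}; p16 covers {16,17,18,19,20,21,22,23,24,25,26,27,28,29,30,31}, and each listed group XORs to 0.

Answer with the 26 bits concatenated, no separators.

s1 (pos 1,3,5,7,9,11,13,15,17,19,21,23,25,27,29,31): 0⊕1⊕1⊕1⊕1⊕1⊕1⊕1⊕0⊕1⊕0⊕0⊕1⊕1⊕0⊕1 = 1
s2 (pos 2,3,6,7,10,11,14,15,18,19,22,23,26,27,30,31): 1⊕1⊕1⊕1⊕1⊕1⊕1⊕1⊕1⊕1⊕0⊕0⊕0⊕1⊕1⊕1 = 1
s4 (pos 4,5,6,7,12,13,14,15,20,21,22,23,28,29,30,31): 0⊕1⊕1⊕1⊕1⊕1⊕1⊕1⊕0⊕0⊕0⊕0⊕0⊕0⊕1⊕1 = 1
s8 (pos 8,9,10,11,12,13,14,15,24,25,26,27,28,29,30,31): 1⊕1⊕1⊕1⊕1⊕1⊕1⊕1⊕1⊕1⊕0⊕1⊕0⊕0⊕1⊕1 = 1
s16 (pos 16,17,18,19,20,21,22,23,24,25,26,27,28,29,30,31): 0⊕0⊕1⊕1⊕0⊕0⊕0⊕0⊕1⊕1⊕0⊕1⊕0⊕0⊕1⊕1 = 1
Syndrome s16…s1 = 11111 → error at position 31.
Flip position 31: 0110111111111110011000011010011 → 0110111111111110011000011010010
Read data bits from positions 3,5,6,7,9,10,11,12,13,14,15,17,18,19,20,21,22,23,24,25,26,27,28,29,30,31: 11111111111011000011010010

11111111111011000011010010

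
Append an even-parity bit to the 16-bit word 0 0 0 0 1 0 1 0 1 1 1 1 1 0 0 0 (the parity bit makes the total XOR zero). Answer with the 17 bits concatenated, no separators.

00001010111110001

XOR of the 16 data bits: 0⊕0⊕0⊕0⊕1⊕0⊕1⊕0⊕1⊕1⊕1⊕1⊕1⊕0⊕0⊕0 = 1
Parity bit = 1 (so all 17 bits XOR to 0).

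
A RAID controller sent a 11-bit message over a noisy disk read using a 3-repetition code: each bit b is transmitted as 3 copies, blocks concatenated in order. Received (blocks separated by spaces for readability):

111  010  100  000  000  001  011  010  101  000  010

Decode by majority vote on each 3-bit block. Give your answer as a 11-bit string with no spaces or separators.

Block 1 (111): 3 ones → 1
Block 2 (010): 1 one → 0
Block 3 (100): 1 one → 0
Block 4 (000): 0 ones → 0
Block 5 (000): 0 ones → 0
Block 6 (001): 1 one → 0
Block 7 (011): 2 ones → 1
Block 8 (010): 1 one → 0
Block 9 (101): 2 ones → 1
Block 10 (000): 0 ones → 0
Block 11 (010): 1 one → 0

10000010100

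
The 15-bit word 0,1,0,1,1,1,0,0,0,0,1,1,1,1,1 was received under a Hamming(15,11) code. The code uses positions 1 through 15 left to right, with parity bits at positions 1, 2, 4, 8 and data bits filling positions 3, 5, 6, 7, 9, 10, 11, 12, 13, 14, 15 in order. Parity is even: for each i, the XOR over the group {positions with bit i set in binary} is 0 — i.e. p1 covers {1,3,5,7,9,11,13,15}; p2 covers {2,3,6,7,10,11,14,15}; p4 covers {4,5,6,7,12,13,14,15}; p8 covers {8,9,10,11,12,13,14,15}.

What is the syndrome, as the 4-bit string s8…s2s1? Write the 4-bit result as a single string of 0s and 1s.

s1 (pos 1,3,5,7,9,11,13,15): 0⊕0⊕1⊕0⊕0⊕1⊕1⊕1 = 0
s2 (pos 2,3,6,7,10,11,14,15): 1⊕0⊕1⊕0⊕0⊕1⊕1⊕1 = 1
s4 (pos 4,5,6,7,12,13,14,15): 1⊕1⊕1⊕0⊕1⊕1⊕1⊕1 = 1
s8 (pos 8,9,10,11,12,13,14,15): 0⊕0⊕0⊕1⊕1⊕1⊕1⊕1 = 1
Syndrome s8…s1 = 1110 → error at position 14.

1110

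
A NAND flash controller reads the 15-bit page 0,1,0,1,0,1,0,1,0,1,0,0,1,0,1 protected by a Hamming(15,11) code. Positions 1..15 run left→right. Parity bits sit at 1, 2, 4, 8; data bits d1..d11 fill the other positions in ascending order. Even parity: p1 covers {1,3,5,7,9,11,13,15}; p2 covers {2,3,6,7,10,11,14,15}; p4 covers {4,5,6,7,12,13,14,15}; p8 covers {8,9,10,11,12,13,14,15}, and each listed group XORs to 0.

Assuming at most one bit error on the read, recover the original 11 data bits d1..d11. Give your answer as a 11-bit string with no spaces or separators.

s1 (pos 1,3,5,7,9,11,13,15): 0⊕0⊕0⊕0⊕0⊕0⊕1⊕1 = 0
s2 (pos 2,3,6,7,10,11,14,15): 1⊕0⊕1⊕0⊕1⊕0⊕0⊕1 = 0
s4 (pos 4,5,6,7,12,13,14,15): 1⊕0⊕1⊕0⊕0⊕1⊕0⊕1 = 0
s8 (pos 8,9,10,11,12,13,14,15): 1⊕0⊕1⊕0⊕0⊕1⊕0⊕1 = 0
Syndrome s8…s1 = 0000 → no error.
Read data bits from positions 3,5,6,7,9,10,11,12,13,14,15: 00100100101

00100100101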